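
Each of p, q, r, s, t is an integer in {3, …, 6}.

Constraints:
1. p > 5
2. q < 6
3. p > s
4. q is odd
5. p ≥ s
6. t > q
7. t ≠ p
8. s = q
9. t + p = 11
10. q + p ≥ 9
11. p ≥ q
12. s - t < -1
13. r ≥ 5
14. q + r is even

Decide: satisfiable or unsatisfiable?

Satisfiable

Take p = 6, q = 3, r = 5, s = 3, t = 5. Then constraint 9: t + p = 11; constraint 10: q + p = 9; constraint 12: s - t = -2, and every other listed constraint is also met.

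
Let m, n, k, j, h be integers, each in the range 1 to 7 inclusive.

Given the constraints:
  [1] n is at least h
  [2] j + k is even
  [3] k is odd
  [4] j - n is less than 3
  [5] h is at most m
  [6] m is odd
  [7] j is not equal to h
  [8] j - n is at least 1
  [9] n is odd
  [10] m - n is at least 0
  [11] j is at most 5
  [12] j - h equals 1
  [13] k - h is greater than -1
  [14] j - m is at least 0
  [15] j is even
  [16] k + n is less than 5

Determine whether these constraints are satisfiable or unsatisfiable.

Unsatisfiable

Constraint 15 makes j even and constraint 3 makes k odd, so j + k must be odd. Constraint 2 says j + k is even — contradiction.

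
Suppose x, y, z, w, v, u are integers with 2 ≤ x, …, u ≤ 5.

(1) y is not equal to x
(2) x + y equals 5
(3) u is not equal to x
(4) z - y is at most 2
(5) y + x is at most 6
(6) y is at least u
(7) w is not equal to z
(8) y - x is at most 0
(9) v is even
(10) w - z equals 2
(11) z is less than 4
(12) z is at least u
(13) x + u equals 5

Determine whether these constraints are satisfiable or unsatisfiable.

Satisfiable

One satisfying assignment is x = 3, y = 2, z = 3, w = 5, v = 2, u = 2.
For the less obvious constraints — constraint 2: x + y = 5; constraint 4: z - y = 1 — and the others hold by inspection.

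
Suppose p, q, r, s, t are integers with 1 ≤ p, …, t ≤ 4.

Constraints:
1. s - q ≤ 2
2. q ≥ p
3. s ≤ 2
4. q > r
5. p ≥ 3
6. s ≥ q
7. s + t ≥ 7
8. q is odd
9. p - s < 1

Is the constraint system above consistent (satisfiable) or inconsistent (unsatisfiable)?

From constraints 2 and 5: q ≥ p and p ≥ 3, so q ≥ 3. From constraints 3 and 6: q ≤ s and s ≤ 2, so q ≤ 2. But 2 < 3, so no value of q works.

Unsatisfiable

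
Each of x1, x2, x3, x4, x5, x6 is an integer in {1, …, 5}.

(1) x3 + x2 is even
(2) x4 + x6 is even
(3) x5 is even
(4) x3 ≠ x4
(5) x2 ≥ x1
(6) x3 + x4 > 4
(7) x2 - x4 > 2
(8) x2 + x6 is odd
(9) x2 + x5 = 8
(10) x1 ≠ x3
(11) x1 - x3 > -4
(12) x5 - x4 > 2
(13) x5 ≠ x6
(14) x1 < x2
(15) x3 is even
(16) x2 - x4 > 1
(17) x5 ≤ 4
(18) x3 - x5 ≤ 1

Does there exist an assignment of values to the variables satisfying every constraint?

Try x1 = 1, x2 = 4, x3 = 4, x4 = 1, x5 = 4, x6 = 3.
Check constraint 6: x3 + x4 = 5; constraint 7: x2 - x4 = 3. The remaining constraints are straightforward to verify.

Satisfiable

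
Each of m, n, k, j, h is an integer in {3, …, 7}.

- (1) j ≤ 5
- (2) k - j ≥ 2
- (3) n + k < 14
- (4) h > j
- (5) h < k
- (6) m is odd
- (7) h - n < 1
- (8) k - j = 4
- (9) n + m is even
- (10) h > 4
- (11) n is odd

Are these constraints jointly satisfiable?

The assignment m = 3, n = 5, k = 7, j = 3, h = 5 works:
  constraint 2 holds since k - j = 4.
  constraint 3 holds since n + k = 12.
The rest check out directly.

Satisfiable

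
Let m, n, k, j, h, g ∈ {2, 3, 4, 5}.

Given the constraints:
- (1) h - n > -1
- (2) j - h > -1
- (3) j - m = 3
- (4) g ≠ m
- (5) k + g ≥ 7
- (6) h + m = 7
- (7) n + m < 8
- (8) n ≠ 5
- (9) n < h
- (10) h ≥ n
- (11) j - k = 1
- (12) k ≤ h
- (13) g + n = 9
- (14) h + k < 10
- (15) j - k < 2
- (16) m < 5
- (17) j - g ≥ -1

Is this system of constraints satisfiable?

Satisfiable

Try m = 2, n = 4, k = 4, j = 5, h = 5, g = 5.
Check constraint 1: h - n = 1; constraint 2: j - h = 0. The remaining constraints are straightforward to verify.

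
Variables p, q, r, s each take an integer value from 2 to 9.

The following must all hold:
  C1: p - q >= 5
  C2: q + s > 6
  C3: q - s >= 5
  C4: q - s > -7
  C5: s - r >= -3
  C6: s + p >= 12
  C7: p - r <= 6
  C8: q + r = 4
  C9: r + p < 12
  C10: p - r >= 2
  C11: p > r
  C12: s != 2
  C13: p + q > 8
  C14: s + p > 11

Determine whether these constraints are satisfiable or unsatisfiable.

Unsatisfiable

Constraints 1, 3, 5, and 7 give q − s ≥ 5, s − r ≥ -3, r − p ≥ -6, p − q ≥ 5.
Adding all 4 inequalities: the left sides telescope to 0, and the right sides sum to 5 + (-3) + (-6) + 5 = 1. So 0 ≥ 1, which is false.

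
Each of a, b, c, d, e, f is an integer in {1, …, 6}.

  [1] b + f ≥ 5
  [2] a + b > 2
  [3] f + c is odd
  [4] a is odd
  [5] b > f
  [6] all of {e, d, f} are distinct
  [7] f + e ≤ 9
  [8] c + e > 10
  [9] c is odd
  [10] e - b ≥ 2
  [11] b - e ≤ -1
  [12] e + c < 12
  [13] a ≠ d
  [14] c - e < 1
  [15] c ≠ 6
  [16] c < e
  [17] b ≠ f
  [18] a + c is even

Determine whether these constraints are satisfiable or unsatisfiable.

Satisfiable

Try a = 1, b = 4, c = 5, d = 4, e = 6, f = 2.
Check constraint 1: b + f = 6; constraint 2: a + b = 5; constraint 7: f + e = 8. The remaining constraints are straightforward to verify.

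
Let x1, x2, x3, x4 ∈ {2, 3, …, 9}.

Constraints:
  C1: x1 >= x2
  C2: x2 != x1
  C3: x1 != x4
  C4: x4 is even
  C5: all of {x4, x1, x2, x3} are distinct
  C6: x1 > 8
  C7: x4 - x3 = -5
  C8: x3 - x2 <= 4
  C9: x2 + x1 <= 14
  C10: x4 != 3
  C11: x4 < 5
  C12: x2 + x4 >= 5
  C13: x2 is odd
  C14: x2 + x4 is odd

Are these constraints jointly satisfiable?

Try x1 = 9, x2 = 3, x3 = 7, x4 = 2.
Check constraint 7: x4 - x3 = -5; constraint 8: x3 - x2 = 4; constraint 9: x2 + x1 = 12. The remaining constraints are straightforward to verify.

Satisfiable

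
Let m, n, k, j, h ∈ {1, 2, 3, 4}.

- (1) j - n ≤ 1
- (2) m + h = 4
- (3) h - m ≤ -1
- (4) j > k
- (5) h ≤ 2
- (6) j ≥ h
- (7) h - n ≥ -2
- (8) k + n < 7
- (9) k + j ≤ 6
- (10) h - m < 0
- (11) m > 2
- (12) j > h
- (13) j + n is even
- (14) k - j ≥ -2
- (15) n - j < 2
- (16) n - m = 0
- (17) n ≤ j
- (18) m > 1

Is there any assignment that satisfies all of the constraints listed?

Satisfiable

One satisfying assignment is m = 3, n = 3, k = 2, j = 3, h = 1.
For the less obvious constraints — constraint 1: j - n = 0; constraint 2: m + h = 4; constraint 3: h - m = -2 — and the others hold by inspection.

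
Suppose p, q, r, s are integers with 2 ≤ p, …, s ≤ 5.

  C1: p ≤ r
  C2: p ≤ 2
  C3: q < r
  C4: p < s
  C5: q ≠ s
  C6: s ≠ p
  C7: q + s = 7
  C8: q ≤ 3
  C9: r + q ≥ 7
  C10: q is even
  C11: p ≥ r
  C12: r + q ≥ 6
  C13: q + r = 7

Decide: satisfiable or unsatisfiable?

From constraints 2 and 11: r ≤ p ≤ 2. From constraint 8: q ≤ 3. Hence r + q ≤ 5. But constraint 9 requires r + q ≥ 7, and 7 > 5. Contradiction.

Unsatisfiable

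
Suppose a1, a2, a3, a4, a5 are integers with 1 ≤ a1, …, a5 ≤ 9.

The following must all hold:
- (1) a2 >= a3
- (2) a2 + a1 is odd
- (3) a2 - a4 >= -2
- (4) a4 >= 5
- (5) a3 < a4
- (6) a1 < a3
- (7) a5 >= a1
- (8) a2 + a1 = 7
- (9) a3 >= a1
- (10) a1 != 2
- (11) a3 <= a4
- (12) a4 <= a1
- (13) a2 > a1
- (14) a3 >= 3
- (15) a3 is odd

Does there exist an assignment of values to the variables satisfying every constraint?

From constraints 1 and 14: a2 ≥ a3 ≥ 3. From constraints 4 and 12: a1 ≥ a4 ≥ 5. Hence a2 + a1 ≥ 8. But constraint 8 requires a2 + a1 = 7, and 7 < 8. Contradiction.

Unsatisfiable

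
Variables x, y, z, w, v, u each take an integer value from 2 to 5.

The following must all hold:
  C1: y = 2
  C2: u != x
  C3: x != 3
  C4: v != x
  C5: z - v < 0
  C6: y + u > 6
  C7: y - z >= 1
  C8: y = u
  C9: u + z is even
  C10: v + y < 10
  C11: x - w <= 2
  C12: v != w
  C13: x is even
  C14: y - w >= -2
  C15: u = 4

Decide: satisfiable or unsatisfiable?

Constraint 1 fixes y = 2 and constraint 15 fixes u = 4, but constraint 8 requires y = u. Since 2 ≠ 4, contradiction.

Unsatisfiable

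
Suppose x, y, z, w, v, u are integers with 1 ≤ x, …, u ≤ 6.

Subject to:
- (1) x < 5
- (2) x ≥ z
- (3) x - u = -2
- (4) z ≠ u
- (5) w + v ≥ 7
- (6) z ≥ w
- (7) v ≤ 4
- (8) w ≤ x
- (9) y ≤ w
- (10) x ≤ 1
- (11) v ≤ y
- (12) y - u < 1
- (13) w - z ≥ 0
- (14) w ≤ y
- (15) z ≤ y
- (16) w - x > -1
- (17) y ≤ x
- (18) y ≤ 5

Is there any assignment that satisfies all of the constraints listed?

Unsatisfiable

From constraints 8 and 10: w ≤ x ≤ 1. From constraints 11 and 18: v ≤ y ≤ 5. Hence w + v ≤ 6. But constraint 5 requires w + v ≥ 7, and 7 > 6. Contradiction.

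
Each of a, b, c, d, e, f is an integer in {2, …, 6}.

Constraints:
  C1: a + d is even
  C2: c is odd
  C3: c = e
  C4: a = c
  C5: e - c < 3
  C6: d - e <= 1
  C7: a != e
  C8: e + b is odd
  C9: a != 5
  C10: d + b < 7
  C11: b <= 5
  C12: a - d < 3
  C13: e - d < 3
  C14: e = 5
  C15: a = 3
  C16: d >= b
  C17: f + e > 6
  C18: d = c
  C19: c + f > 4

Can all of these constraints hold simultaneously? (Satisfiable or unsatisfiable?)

Constraint 15 fixes a = 3 and constraint 14 fixes e = 5. Constraints 3 and 4 give a = c = e, so a = e. But 3 ≠ 5 — contradiction.

Unsatisfiable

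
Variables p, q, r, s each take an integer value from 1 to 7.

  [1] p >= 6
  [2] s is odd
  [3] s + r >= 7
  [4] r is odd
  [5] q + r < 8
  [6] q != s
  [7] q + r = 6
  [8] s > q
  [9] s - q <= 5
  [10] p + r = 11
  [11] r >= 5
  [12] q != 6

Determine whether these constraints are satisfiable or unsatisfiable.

Satisfiable

The assignment p = 6, q = 1, r = 5, s = 5 works:
  constraint 3 holds since s + r = 10.
  constraint 5 holds since q + r = 6.
The rest check out directly.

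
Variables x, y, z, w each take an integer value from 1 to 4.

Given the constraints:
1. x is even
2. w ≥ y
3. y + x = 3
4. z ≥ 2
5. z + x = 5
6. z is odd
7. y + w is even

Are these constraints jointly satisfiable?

Satisfiable

The assignment x = 2, y = 1, z = 3, w = 1 works:
  constraint 1 holds since x = 2 is even.
  constraint 3 holds since y + x = 3.
  constraint 5 holds since z + x = 5.
The rest check out directly.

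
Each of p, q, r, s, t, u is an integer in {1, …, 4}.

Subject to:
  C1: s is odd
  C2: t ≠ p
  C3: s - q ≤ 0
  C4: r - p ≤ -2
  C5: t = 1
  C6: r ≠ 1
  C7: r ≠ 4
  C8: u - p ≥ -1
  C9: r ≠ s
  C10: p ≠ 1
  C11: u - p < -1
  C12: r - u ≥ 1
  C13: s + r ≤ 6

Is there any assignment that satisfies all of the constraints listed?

Constraints 4, 8, and 12 give u − p ≥ -1, p − r ≥ 2, r − u ≥ 1.
Adding all 3 inequalities: the left sides telescope to 0, and the right sides sum to (-1) + 2 + 1 = 2. So 0 ≥ 2, which is false.

Unsatisfiable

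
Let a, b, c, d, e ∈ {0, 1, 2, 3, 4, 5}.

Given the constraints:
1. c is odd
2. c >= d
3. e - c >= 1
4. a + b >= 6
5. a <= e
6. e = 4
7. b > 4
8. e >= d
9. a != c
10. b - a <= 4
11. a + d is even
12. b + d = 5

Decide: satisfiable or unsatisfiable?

Satisfiable

One satisfying assignment is a = 4, b = 5, c = 1, d = 0, e = 4.
For the less obvious constraints — constraint 3: e - c = 3; constraint 4: a + b = 9 — and the others hold by inspection.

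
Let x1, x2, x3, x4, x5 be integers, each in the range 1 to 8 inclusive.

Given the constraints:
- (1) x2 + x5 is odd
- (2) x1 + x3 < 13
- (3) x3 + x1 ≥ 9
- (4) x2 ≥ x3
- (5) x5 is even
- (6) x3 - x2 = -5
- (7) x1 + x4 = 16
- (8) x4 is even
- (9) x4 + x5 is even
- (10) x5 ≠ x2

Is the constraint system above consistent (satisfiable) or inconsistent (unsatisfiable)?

Satisfiable

Take x1 = 8, x2 = 7, x3 = 2, x4 = 8, x5 = 2. Then constraint 2: x1 + x3 = 10; constraint 3: x3 + x1 = 10, and every other listed constraint is also met.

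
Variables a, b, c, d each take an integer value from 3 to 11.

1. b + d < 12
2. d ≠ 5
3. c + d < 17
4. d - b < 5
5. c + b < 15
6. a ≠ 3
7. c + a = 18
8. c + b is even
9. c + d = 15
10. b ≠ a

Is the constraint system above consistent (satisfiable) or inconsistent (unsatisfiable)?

Setting (a, b, c, d) = (10, 4, 8, 7) satisfies everything: constraint 1: b + d = 11; constraint 3: c + d = 15; constraint 4: d - b = 3, and the others follow.

Satisfiable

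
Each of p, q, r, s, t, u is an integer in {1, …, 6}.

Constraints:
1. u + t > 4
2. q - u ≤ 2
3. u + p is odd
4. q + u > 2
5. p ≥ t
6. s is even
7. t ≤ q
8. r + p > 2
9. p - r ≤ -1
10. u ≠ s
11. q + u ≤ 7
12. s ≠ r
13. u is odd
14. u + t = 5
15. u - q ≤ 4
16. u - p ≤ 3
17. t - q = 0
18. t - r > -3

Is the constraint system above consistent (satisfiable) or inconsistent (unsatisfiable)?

One satisfying assignment is p = 2, q = 2, r = 3, s = 6, t = 2, u = 3.
For the less obvious constraints — constraint 1: u + t = 5; constraint 2: q - u = -1 — and the others hold by inspection.

Satisfiable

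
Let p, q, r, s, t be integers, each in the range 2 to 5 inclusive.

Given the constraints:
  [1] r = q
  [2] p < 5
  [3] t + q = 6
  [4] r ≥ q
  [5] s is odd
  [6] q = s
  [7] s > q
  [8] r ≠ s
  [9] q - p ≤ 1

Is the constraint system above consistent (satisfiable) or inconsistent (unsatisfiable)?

Unsatisfiable

From constraints 1 and 6, r = q = s, so r = s. But constraint 8 says r ≠ s. Contradiction.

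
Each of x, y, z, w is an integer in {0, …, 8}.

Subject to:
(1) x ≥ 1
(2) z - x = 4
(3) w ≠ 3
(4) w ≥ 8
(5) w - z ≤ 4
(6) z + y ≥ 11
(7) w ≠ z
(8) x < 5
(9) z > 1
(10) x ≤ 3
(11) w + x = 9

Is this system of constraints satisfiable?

Setting (x, y, z, w) = (1, 8, 5, 8) satisfies everything: constraint 2: z - x = 4; constraint 5: w - z = 3; constraint 6: z + y = 13, and the others follow.

Satisfiable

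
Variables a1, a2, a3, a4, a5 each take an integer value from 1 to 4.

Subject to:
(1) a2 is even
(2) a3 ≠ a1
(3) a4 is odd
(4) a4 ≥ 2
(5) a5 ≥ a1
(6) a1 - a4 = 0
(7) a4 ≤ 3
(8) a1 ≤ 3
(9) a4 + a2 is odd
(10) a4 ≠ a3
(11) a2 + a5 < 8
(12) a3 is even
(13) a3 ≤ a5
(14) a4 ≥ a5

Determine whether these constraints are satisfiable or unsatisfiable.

Satisfiable

Try a1 = 3, a2 = 4, a3 = 2, a4 = 3, a5 = 3.
Check constraint 1: a2 = 4 is even; constraint 6: a1 - a4 = 0; constraint 11: a2 + a5 = 7. The remaining constraints are straightforward to verify.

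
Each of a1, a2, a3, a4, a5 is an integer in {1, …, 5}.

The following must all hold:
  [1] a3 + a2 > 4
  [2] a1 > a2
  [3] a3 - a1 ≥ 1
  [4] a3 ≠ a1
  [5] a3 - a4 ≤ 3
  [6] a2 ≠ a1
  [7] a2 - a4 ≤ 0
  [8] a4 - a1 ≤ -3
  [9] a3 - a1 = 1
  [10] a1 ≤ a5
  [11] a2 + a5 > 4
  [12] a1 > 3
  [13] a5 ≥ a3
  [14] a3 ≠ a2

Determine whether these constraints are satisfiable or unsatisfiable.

Unsatisfiable

Constraints 3, 5, and 8 give a3 − a1 ≥ 1, a1 − a4 ≥ 3, a4 − a3 ≥ -3.
Adding all 3 inequalities: the left sides telescope to 0, and the right sides sum to 1 + 3 + (-3) = 1. So 0 ≥ 1, which is false.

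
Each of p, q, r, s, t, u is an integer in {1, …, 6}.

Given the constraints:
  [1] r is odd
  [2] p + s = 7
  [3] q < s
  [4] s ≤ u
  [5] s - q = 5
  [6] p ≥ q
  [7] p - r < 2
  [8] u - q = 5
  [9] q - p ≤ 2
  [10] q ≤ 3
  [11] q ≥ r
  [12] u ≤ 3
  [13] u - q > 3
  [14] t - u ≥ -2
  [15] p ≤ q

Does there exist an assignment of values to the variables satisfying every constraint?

From constraints 10 and 15: p ≤ q ≤ 3. From constraints 4 and 12: s ≤ u ≤ 3. Hence p + s ≤ 6. But constraint 2 requires p + s = 7, and 7 > 6. Contradiction.

Unsatisfiable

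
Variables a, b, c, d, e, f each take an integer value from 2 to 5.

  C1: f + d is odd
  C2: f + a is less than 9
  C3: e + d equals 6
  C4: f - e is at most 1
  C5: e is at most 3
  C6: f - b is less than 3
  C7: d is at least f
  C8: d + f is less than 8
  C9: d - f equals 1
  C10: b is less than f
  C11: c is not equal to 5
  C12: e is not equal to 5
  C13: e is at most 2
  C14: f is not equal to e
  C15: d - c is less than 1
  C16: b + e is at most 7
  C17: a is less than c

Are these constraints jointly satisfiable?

Satisfiable

Try a = 3, b = 2, c = 4, d = 4, e = 2, f = 3.
Check constraint 2: f + a = 6; constraint 3: e + d = 6. The remaining constraints are straightforward to verify.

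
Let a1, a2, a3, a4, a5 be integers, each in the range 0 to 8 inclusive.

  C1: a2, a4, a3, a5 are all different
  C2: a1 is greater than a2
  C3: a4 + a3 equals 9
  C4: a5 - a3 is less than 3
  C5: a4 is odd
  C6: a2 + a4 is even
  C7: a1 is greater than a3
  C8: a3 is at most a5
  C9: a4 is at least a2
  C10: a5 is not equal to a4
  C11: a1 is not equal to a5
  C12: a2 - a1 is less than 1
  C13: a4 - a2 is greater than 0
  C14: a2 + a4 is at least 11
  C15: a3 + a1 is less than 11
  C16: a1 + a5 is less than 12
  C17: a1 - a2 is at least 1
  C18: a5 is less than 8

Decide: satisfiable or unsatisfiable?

Satisfiable

Take a1 = 6, a2 = 5, a3 = 2, a4 = 7, a5 = 4. Then constraint 3: a4 + a3 = 9; constraint 4: a5 - a3 = 2, and every other listed constraint is also met.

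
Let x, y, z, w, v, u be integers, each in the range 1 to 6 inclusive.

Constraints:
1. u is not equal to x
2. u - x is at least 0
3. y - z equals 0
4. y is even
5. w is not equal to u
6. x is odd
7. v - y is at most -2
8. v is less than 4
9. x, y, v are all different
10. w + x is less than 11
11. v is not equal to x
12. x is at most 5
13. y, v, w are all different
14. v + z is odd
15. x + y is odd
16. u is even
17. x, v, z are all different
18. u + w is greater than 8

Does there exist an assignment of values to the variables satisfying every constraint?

Satisfiable

Take x = 5, y = 6, z = 6, w = 4, v = 3, u = 6. Then constraint 2: u - x = 1; constraint 3: y - z = 0, and every other listed constraint is also met.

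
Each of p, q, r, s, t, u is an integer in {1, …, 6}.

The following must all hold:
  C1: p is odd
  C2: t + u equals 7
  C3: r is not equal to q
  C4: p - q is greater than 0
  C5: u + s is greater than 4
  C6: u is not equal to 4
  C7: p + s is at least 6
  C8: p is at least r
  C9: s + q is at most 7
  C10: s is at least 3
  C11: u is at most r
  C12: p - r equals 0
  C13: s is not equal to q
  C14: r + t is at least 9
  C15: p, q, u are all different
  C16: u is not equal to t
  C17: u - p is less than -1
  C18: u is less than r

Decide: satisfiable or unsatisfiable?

Satisfiable

Take p = 5, q = 2, r = 5, s = 4, t = 6, u = 1. Then constraint 2: t + u = 7; constraint 4: p - q = 3; constraint 5: u + s = 5, and every other listed constraint is also met.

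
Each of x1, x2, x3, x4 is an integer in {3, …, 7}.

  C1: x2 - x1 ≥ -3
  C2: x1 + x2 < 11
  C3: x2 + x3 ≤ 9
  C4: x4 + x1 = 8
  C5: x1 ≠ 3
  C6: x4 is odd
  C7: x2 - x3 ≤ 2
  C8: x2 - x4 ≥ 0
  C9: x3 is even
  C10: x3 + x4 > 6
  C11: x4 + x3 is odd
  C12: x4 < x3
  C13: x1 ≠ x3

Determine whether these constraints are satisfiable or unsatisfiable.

Setting (x1, x2, x3, x4) = (5, 3, 4, 3) satisfies everything: constraint 1: x2 - x1 = -2; constraint 2: x1 + x2 = 8; constraint 3: x2 + x3 = 7, and the others follow.

Satisfiable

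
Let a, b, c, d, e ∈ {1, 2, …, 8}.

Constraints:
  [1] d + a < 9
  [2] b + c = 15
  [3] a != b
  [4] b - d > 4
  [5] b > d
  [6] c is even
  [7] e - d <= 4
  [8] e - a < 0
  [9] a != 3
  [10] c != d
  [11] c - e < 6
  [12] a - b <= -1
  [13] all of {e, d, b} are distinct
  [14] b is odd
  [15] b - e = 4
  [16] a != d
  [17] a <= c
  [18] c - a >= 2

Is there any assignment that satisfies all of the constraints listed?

The assignment a = 4, b = 7, c = 8, d = 2, e = 3 works:
  constraint 1 holds since d + a = 6.
  constraint 2 holds since b + c = 15.
  constraint 4 holds since b - d = 5.
The rest check out directly.

Satisfiable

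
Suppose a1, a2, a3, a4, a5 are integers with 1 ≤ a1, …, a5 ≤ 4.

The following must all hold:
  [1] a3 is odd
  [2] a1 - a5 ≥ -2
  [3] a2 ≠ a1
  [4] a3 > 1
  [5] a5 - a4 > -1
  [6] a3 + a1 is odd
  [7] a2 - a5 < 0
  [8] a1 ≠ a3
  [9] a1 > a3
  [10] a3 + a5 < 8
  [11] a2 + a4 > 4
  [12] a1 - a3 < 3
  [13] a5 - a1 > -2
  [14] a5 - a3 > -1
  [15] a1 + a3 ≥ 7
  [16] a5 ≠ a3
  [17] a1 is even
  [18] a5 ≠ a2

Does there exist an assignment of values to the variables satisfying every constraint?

Take a1 = 4, a2 = 3, a3 = 3, a4 = 2, a5 = 4. Then constraint 2: a1 - a5 = 0; constraint 5: a5 - a4 = 2; constraint 7: a2 - a5 = -1, and every other listed constraint is also met.

Satisfiable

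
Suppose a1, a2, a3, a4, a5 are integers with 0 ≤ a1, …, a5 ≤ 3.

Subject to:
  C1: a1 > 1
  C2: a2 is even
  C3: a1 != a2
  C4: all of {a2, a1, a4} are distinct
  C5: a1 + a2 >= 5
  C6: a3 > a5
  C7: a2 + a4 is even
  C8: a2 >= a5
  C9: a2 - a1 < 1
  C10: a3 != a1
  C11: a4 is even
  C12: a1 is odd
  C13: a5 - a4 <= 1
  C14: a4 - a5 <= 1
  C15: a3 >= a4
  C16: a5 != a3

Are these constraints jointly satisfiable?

Satisfiable

Take a1 = 3, a2 = 2, a3 = 2, a4 = 0, a5 = 1. Then constraint 5: a1 + a2 = 5; constraint 9: a2 - a1 = -1, and every other listed constraint is also met.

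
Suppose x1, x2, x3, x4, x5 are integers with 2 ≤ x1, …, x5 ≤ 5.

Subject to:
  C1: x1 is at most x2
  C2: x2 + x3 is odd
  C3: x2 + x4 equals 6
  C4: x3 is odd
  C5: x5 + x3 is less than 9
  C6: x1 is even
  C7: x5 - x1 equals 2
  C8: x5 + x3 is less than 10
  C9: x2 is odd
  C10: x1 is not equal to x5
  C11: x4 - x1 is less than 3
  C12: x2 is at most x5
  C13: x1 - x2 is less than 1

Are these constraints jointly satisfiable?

Unsatisfiable

Constraint 9 makes x2 odd and constraint 4 makes x3 odd, so x2 + x3 must be even. Constraint 2 says x2 + x3 is odd — contradiction.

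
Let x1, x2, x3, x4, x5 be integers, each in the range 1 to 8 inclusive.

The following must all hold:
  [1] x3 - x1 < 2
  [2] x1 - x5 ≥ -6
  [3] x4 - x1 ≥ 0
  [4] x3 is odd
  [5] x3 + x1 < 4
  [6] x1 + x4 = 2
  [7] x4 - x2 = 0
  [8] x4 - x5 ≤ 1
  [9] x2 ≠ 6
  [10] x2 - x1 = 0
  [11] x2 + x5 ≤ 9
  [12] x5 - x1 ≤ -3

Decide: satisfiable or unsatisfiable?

Unsatisfiable

Constraints 3, 8, and 12 give x4 − x1 ≥ 0, x1 − x5 ≥ 3, x5 − x4 ≥ -1.
Adding all 3 inequalities: the left sides telescope to 0, and the right sides sum to 0 + 3 + (-1) = 2. So 0 ≥ 2, which is false.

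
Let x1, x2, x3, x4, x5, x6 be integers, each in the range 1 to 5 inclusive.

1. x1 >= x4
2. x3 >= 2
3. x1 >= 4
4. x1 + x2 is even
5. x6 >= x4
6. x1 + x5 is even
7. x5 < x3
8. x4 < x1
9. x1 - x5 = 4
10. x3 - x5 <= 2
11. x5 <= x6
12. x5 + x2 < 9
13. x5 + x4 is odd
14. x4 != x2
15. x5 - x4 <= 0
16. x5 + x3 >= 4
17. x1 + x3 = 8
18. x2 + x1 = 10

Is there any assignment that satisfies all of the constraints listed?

Satisfiable

Take x1 = 5, x2 = 5, x3 = 3, x4 = 4, x5 = 1, x6 = 5. Then constraint 9: x1 - x5 = 4; constraint 10: x3 - x5 = 2; constraint 12: x5 + x2 = 6, and every other listed constraint is also met.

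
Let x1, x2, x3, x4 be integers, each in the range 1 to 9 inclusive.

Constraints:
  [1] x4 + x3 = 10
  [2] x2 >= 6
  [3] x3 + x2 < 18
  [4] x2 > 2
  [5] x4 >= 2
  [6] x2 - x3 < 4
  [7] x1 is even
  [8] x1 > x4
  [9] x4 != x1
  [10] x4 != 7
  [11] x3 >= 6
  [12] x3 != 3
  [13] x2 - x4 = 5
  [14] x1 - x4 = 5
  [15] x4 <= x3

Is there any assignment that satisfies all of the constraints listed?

The assignment x1 = 8, x2 = 8, x3 = 7, x4 = 3 works:
  constraint 1 holds since x4 + x3 = 10.
  constraint 3 holds since x3 + x2 = 15.
The rest check out directly.

Satisfiable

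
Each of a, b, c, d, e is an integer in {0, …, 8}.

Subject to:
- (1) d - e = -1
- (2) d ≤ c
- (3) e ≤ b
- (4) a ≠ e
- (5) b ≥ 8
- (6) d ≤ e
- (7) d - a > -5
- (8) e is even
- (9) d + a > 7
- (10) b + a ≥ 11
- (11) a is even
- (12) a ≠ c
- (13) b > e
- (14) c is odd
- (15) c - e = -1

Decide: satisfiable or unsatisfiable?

Satisfiable

The assignment a = 6, b = 8, c = 3, d = 3, e = 4 works:
  constraint 1 holds since d - e = -1.
  constraint 7 holds since d - a = -3.
The rest check out directly.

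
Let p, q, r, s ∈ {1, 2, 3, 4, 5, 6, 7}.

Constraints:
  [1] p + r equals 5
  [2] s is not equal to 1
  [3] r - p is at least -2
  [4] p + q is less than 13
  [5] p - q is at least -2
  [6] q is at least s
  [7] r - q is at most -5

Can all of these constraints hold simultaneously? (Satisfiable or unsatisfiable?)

Constraints 3, 5, and 7 give q − r ≥ 5, r − p ≥ -2, p − q ≥ -2.
Adding all 3 inequalities: the left sides telescope to 0, and the right sides sum to 5 + (-2) + (-2) = 1. So 0 ≥ 1, which is false.

Unsatisfiable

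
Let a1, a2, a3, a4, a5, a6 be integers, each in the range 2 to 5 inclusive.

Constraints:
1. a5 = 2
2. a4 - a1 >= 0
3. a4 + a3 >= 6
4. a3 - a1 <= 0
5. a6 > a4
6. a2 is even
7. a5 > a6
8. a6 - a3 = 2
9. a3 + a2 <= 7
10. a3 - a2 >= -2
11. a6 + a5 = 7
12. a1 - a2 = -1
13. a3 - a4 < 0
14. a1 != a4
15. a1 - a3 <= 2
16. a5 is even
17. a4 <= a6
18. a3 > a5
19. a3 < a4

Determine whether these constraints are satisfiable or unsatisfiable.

Unsatisfiable

Constraints 5, 7, 18, and 19 give a6 < a5, a5 < a3, a3 < a4, a4 < a6. Chaining: a6 < a5 < a3 < a4 < a6, which forces a6 < a6 — impossible.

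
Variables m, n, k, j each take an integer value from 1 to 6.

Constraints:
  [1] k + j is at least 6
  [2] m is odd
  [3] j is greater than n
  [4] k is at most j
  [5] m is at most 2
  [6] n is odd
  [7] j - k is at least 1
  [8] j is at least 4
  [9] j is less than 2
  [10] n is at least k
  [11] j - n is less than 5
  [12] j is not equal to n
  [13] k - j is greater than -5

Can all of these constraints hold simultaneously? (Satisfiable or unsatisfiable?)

Unsatisfiable

From constraint 8: j ≥ 4. From constraint 9: j ≤ 1. But 1 < 4, so no value of j works.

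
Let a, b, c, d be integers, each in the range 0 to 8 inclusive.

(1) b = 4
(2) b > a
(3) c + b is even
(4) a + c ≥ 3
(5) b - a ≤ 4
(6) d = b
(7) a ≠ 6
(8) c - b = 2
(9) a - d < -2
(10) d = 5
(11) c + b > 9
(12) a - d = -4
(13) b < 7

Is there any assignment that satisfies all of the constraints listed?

Constraint 10 fixes d = 5 and constraint 1 fixes b = 4, but constraint 6 requires d = b. Since 5 ≠ 4, contradiction.

Unsatisfiable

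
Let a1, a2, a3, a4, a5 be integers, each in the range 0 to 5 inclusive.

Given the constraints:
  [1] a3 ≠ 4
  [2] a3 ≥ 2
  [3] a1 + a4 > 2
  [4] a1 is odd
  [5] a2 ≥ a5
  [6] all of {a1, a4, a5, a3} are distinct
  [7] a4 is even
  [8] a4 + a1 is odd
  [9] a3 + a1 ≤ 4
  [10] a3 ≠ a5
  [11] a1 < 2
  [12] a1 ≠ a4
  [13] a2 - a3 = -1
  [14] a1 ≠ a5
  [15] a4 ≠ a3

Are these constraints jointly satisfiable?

Try a1 = 1, a2 = 1, a3 = 2, a4 = 4, a5 = 0.
Check constraint 3: a1 + a4 = 5; constraint 9: a3 + a1 = 3. The remaining constraints are straightforward to verify.

Satisfiable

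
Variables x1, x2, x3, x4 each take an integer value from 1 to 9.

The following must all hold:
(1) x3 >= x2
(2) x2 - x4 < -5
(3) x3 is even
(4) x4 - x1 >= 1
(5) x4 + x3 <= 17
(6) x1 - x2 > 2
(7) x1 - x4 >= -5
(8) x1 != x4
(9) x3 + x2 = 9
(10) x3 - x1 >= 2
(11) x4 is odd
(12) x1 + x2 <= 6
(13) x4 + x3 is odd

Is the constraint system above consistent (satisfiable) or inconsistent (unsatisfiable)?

The assignment x1 = 5, x2 = 1, x3 = 8, x4 = 7 works:
  constraint 2 holds since x2 - x4 = -6.
  constraint 4 holds since x4 - x1 = 2.
  constraint 5 holds since x4 + x3 = 15.
The rest check out directly.

Satisfiable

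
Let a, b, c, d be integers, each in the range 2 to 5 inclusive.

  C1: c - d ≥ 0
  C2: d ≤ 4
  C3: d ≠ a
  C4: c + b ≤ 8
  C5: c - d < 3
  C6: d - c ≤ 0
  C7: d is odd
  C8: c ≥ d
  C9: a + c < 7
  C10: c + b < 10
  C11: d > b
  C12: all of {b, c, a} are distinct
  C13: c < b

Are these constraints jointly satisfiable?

Unsatisfiable

Constraints 6, 11, and 13 give d ≤ c, c < b, b < d. Chaining: d ≤ c < b < d, which forces d < d — impossible.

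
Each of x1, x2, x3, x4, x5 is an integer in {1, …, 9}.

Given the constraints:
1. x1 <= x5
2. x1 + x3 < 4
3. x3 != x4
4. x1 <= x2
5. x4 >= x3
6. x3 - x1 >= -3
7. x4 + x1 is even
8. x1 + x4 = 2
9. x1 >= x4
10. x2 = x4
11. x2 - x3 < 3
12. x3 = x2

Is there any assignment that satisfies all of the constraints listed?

From constraints 10 and 12, x3 = x2 = x4, so x3 = x4. But constraint 3 says x3 ≠ x4. Contradiction.

Unsatisfiable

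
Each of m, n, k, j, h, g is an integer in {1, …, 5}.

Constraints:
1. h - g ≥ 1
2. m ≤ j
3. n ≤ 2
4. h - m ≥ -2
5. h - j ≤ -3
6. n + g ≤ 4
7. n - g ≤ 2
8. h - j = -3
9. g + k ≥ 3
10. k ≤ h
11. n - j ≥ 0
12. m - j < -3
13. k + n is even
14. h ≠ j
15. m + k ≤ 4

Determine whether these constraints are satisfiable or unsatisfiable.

Constraints 1, 5, 7, and 11 give g − n ≥ -2, n − j ≥ 0, j − h ≥ 3, h − g ≥ 1.
Adding all 4 inequalities: the left sides telescope to 0, and the right sides sum to (-2) + 0 + 3 + 1 = 2. So 0 ≥ 2, which is false.

Unsatisfiable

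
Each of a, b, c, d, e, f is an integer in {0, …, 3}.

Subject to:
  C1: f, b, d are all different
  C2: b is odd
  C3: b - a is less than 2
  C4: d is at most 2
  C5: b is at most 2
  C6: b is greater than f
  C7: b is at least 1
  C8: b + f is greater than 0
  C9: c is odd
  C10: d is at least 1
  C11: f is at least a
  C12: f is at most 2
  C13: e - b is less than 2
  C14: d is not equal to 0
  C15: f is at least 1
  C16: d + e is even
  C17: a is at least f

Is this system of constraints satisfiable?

Constraints 4, 5, 7, 10, 12, and 15 confine each of f, b, d to the 2 values {1, 2}.
Constraint 1 requires all 3 of them to be distinct, but only 2 values are available — impossible by the pigeonhole principle.

Unsatisfiable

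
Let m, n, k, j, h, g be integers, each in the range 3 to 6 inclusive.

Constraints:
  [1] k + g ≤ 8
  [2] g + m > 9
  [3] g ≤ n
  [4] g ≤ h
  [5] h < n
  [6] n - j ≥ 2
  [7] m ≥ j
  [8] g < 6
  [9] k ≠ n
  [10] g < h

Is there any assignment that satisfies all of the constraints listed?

The assignment m = 6, n = 6, k = 4, j = 4, h = 5, g = 4 works:
  constraint 1 holds since k + g = 8.
  constraint 2 holds since g + m = 10.
  constraint 6 holds since n - j = 2.
The rest check out directly.

Satisfiable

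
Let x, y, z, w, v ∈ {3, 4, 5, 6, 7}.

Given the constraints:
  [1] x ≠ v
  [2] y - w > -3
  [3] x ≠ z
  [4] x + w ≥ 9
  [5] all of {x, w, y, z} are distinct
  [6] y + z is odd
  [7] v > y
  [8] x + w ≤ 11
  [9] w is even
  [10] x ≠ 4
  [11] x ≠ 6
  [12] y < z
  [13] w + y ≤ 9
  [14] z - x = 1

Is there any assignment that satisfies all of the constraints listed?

Satisfiable

The assignment x = 5, y = 3, z = 6, w = 4, v = 4 works:
  constraint 2 holds since y - w = -1.
  constraint 4 holds since x + w = 9.
  constraint 8 holds since x + w = 9.
The rest check out directly.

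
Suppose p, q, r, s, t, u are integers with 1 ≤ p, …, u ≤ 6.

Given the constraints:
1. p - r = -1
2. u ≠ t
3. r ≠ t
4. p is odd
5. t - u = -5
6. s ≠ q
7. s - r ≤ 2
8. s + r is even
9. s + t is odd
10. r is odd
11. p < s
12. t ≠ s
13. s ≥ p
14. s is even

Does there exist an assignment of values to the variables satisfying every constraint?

Constraint 14 makes s even and constraint 10 makes r odd, so s + r must be odd. Constraint 8 says s + r is even — contradiction.

Unsatisfiable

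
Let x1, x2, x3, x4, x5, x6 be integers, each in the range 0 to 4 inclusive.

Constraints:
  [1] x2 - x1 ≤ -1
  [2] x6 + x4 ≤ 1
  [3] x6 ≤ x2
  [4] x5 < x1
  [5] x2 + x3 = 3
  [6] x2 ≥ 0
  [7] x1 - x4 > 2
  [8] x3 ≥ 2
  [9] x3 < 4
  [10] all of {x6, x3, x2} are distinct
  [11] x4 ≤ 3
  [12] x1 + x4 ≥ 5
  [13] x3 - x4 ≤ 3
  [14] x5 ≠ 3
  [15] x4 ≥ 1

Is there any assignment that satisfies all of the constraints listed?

Setting (x1, x2, x3, x4, x5, x6) = (4, 1, 2, 1, 0, 0) satisfies everything: constraint 1: x2 - x1 = -3; constraint 2: x6 + x4 = 1; constraint 5: x2 + x3 = 3, and the others follow.

Satisfiable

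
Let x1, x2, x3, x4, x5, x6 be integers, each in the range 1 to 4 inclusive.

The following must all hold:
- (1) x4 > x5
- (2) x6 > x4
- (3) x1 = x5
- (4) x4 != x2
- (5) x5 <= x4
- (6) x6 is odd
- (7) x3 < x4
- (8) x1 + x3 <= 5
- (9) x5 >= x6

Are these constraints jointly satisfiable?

Constraints 1, 2, and 9 give x4 < x6, x6 ≤ x5, x5 < x4. Chaining: x4 < x6 ≤ x5 < x4, which forces x4 < x4 — impossible.

Unsatisfiable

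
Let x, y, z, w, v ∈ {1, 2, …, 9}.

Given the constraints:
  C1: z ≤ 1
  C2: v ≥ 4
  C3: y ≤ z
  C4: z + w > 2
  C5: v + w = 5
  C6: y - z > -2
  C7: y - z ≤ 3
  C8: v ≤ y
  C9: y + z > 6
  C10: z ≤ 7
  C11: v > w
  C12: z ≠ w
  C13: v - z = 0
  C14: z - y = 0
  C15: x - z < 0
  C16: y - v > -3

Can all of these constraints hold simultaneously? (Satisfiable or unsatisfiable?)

From constraints 2 and 8: y ≥ v and v ≥ 4, so y ≥ 4. From constraints 1 and 3: y ≤ z and z ≤ 1, so y ≤ 1. But 1 < 4, so no value of y works.

Unsatisfiable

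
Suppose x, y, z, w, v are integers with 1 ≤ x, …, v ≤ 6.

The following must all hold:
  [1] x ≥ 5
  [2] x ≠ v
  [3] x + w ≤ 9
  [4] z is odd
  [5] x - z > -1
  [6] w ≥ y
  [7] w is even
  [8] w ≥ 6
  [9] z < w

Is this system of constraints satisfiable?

Unsatisfiable

From constraint 1: x ≥ 5. From constraint 8: w ≥ 6. Hence x + w ≥ 11. But constraint 3 requires x + w ≤ 9, and 9 < 11. Contradiction.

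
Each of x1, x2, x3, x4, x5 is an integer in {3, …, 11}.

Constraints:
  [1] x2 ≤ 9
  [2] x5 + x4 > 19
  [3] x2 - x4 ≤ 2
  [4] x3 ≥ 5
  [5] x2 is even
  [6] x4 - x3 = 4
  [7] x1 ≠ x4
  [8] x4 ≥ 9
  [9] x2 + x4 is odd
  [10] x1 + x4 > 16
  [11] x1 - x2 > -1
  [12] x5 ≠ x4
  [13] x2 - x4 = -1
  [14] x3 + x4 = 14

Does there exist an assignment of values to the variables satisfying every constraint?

Setting (x1, x2, x3, x4, x5) = (8, 8, 5, 9, 11) satisfies everything: constraint 2: x5 + x4 = 20; constraint 3: x2 - x4 = -1; constraint 6: x4 - x3 = 4, and the others follow.

Satisfiable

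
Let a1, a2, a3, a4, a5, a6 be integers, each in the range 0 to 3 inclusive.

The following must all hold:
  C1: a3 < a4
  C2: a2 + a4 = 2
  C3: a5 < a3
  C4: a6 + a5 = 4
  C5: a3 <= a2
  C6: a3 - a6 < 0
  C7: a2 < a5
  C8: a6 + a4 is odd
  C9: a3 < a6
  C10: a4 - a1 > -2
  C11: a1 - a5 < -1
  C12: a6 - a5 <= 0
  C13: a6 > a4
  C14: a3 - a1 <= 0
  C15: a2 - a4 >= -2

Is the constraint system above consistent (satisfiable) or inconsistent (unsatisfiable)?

Constraints 1, 3, 12, and 13 give a3 < a4, a4 < a6, a6 ≤ a5, a5 < a3. Chaining: a3 < a4 < a6 ≤ a5 < a3, which forces a3 < a3 — impossible.

Unsatisfiable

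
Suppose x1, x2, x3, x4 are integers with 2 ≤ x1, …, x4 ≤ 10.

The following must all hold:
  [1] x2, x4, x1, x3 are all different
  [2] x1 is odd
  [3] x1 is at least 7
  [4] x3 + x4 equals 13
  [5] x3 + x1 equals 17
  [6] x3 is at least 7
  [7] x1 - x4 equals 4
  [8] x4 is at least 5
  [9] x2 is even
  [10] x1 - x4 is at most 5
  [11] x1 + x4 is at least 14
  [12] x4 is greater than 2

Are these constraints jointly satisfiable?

Try x1 = 9, x2 = 6, x3 = 8, x4 = 5.
Check constraint 4: x3 + x4 = 13; constraint 5: x3 + x1 = 17; constraint 7: x1 - x4 = 4. The remaining constraints are straightforward to verify.

Satisfiable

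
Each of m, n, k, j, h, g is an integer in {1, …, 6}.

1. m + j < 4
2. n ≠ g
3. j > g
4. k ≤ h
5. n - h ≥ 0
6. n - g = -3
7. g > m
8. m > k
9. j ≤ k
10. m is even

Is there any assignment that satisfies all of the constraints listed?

Constraints 3, 7, 8, and 9 give g < j, j ≤ k, k < m, m < g. Chaining: g < j ≤ k < m < g, which forces g < g — impossible.

Unsatisfiable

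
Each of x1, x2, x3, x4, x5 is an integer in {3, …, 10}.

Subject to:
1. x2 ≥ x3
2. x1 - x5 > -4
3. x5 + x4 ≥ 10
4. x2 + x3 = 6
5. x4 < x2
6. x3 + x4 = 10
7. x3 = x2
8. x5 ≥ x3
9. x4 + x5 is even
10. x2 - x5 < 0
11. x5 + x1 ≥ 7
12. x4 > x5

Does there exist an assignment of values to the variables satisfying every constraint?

Constraints 5, 10, and 12 give x4 < x2, x2 < x5, x5 < x4. Chaining: x4 < x2 < x5 < x4, which forces x4 < x4 — impossible.

Unsatisfiable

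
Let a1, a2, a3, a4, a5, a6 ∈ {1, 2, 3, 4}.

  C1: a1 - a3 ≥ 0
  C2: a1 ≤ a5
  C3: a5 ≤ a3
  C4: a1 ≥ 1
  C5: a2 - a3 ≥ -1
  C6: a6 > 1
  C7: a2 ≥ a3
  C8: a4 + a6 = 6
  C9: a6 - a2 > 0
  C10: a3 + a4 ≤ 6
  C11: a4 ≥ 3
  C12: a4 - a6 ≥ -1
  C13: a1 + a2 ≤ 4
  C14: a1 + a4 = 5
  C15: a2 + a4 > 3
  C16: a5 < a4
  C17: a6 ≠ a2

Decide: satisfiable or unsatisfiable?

The assignment a1 = 1, a2 = 1, a3 = 1, a4 = 4, a5 = 1, a6 = 2 works:
  constraint 1 holds since a1 - a3 = 0.
  constraint 5 holds since a2 - a3 = 0.
  constraint 8 holds since a4 + a6 = 6.
The rest check out directly.

Satisfiable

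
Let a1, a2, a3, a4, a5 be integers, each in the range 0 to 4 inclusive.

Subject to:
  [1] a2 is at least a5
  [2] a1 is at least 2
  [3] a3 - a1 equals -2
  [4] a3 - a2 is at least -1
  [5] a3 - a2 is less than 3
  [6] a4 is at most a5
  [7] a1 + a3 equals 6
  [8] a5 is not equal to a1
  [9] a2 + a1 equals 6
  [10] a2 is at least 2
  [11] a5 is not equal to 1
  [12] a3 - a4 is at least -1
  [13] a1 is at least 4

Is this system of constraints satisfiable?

Setting (a1, a2, a3, a4, a5) = (4, 2, 2, 2, 2) satisfies everything: constraint 3: a3 - a1 = -2; constraint 4: a3 - a2 = 0; constraint 5: a3 - a2 = 0, and the others follow.

Satisfiable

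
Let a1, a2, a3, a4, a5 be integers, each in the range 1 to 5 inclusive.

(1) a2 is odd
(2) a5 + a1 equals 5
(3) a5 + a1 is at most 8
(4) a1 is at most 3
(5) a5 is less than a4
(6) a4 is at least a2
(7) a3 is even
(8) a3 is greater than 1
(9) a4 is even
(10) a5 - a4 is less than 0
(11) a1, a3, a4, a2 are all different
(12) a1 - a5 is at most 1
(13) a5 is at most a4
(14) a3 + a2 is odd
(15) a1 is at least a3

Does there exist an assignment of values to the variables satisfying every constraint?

Try a1 = 3, a2 = 1, a3 = 2, a4 = 4, a5 = 2.
Check constraint 2: a5 + a1 = 5; constraint 3: a5 + a1 = 5; constraint 10: a5 - a4 = -2. The remaining constraints are straightforward to verify.

Satisfiable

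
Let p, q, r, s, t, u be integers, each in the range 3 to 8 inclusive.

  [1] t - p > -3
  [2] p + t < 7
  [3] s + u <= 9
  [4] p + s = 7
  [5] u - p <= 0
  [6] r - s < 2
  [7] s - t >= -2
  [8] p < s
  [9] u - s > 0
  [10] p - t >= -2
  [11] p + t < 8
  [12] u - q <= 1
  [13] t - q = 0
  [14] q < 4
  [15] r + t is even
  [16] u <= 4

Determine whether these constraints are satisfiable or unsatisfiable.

Constraints 5, 8, and 9 give p < s, s < u, u ≤ p. Chaining: p < s < u ≤ p, which forces p < p — impossible.

Unsatisfiable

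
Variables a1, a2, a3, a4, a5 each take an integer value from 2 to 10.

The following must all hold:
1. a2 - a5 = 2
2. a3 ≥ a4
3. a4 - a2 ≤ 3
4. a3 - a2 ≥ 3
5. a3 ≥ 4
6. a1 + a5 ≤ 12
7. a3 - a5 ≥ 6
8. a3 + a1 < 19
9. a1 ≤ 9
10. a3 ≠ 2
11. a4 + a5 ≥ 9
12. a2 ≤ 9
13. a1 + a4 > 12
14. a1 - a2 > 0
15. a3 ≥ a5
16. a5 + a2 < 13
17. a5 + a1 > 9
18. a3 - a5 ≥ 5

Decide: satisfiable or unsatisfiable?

The assignment a1 = 8, a2 = 6, a3 = 10, a4 = 6, a5 = 4 works:
  constraint 1 holds since a2 - a5 = 2.
  constraint 3 holds since a4 - a2 = 0.
  constraint 4 holds since a3 - a2 = 4.
The rest check out directly.

Satisfiable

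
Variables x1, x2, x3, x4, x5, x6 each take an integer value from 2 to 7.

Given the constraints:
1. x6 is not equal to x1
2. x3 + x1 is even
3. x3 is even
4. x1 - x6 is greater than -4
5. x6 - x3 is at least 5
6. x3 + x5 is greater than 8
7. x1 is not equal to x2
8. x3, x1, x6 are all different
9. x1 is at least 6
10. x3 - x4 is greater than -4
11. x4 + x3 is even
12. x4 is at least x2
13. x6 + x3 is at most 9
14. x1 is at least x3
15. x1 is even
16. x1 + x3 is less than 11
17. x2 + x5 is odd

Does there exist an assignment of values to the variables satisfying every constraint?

Setting (x1, x2, x3, x4, x5, x6) = (6, 2, 2, 4, 7, 7) satisfies everything: constraint 4: x1 - x6 = -1; constraint 5: x6 - x3 = 5, and the others follow.

Satisfiable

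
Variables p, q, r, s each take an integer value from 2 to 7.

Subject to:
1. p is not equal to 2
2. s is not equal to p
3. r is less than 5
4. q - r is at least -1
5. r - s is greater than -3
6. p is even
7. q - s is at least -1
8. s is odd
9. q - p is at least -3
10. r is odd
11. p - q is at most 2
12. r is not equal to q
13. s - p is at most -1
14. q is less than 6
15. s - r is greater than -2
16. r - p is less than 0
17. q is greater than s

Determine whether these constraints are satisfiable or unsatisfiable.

Take p = 6, q = 5, r = 3, s = 3. Then constraint 4: q - r = 2; constraint 5: r - s = 0, and every other listed constraint is also met.

Satisfiable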